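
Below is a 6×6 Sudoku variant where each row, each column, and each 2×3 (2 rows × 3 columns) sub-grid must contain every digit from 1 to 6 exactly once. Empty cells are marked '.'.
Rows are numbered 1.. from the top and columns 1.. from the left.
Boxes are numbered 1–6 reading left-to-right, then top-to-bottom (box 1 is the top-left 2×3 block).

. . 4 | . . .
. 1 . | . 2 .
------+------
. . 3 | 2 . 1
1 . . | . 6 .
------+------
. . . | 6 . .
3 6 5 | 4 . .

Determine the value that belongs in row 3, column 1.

6

Cell row 3, column 1 itself could take any of {4, 5, 6} by direct elimination.
Consider where 6 can go in box 3.
row 3, column 2 is out (column 2 already has a 6).
row 4, column 2 is out (row 4 already has a 6).
row 4, column 3 is out (row 4 already has a 6).
So the only cell in box 3 that can hold 6 is row 3, column 1.
Therefore row 3, column 1 = 6.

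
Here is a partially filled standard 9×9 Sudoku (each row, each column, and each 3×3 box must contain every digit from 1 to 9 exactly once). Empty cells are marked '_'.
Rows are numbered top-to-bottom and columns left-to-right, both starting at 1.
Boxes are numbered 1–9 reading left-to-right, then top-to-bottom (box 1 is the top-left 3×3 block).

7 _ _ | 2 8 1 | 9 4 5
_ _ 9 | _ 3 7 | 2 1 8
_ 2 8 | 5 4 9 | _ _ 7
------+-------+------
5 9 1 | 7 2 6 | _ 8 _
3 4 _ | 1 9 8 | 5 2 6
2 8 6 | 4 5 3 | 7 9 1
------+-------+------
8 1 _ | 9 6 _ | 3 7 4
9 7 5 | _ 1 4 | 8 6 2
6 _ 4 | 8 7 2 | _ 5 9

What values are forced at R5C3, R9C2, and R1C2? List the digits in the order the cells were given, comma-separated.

7,3,6

For R5C3:
  Row 5 already contains {1, 2, 3, 4, 5, 6, 8, 9}.
  Column 3 already contains {1, 4, 5, 6, 8, 9}.
  Its 3×3 block (box 4) already contains {1, 2, 3, 4, 5, 6, 8, 9}.
  The only value from 1–9 not eliminated is 7, so R5C3 = 7.
For R9C2:
  Row 9 already contains {2, 4, 5, 6, 7, 8, 9}.
  Column 2 already contains {1, 2, 4, 7, 8, 9}.
  Its 3×3 block (box 7) already contains {1, 4, 5, 6, 7, 8, 9}.
  The only value from 1–9 not eliminated is 3, so R9C2 = 3.
For R1C2:
  Consider where 6 can go in row 1.
  R1C3 is out (column 3 already has a 6).
  So the only cell in row 1 that can hold 6 is R1C2.
  So R1C2 = 6.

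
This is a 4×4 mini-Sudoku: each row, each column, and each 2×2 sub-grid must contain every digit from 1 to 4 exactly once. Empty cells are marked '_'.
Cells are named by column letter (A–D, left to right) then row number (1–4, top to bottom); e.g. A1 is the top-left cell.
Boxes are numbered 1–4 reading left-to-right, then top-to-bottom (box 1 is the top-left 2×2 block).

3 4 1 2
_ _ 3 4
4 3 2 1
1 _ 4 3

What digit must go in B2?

Cell B2 itself could take any of {1, 2} by direct elimination.
Consider where 1 can go in column B.
B4 is out (row 4 already has a 1).
So the only cell in column B that can hold 1 is B2.
Therefore B2 = 1.

1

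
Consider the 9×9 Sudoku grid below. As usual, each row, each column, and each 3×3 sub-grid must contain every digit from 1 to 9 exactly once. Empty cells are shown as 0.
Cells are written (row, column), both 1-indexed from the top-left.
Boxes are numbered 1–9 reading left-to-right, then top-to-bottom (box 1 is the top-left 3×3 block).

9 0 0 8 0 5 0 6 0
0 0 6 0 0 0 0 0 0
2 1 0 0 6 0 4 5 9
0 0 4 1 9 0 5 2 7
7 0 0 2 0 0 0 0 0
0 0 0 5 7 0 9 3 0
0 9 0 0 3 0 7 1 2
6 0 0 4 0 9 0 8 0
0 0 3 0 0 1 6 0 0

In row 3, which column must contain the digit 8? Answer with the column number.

3

Consider where 8 can go in row 3.
(3,4) is out (column 4 already has a 8).
(3,6) is out (box 2 already has a 8).
So the only cell in row 3 that can hold 8 is (3,3).
That is column 3.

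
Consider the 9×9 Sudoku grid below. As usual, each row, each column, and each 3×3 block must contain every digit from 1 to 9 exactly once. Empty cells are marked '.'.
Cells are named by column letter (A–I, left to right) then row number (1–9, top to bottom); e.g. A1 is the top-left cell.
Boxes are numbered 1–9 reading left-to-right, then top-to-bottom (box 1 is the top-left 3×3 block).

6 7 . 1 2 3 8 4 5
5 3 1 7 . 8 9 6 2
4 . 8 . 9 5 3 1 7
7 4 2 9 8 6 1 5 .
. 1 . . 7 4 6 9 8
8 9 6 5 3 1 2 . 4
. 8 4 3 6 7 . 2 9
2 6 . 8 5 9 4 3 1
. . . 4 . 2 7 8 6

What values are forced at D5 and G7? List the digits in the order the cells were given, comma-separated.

2,5

For D5:
  Row 5 already contains {1, 4, 6, 7, 8, 9}.
  Column D already contains {1, 3, 4, 5, 7, 8, 9}.
  Its 3×3 block (box 5) already contains {1, 3, 4, 5, 6, 7, 8, 9}.
  The only value from 1–9 not eliminated is 2, so D5 = 2.
For G7:
  Row 7 already contains {2, 3, 4, 6, 7, 8, 9}.
  Column G already contains {1, 2, 3, 4, 6, 7, 8, 9}.
  Its 3×3 block (box 9) already contains {1, 2, 3, 4, 6, 7, 8, 9}.
  The only value from 1–9 not eliminated is 5, so G7 = 5.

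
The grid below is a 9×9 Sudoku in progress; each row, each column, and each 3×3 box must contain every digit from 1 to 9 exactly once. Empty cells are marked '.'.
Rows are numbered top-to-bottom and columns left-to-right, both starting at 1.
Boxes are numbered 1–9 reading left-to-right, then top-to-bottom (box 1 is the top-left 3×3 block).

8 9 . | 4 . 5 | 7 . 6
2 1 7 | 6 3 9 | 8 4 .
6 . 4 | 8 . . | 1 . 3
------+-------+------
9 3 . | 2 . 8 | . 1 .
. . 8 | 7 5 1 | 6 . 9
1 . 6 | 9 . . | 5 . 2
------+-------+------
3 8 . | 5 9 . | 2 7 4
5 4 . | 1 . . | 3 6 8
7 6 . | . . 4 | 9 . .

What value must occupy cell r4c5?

6

Cell r4c5 itself could take any of {4, 6} by direct elimination.
Consider where 6 can go in column 5.
r1c5 is out (row 1 already has a 6).
r3c5 is out (row 3 already has a 6).
r6c5 is out (row 6 already has a 6).
r8c5 is out (row 8 already has a 6).
r9c5 is out (row 9 already has a 6).
So the only cell in column 5 that can hold 6 is r4c5.
Therefore r4c5 = 6.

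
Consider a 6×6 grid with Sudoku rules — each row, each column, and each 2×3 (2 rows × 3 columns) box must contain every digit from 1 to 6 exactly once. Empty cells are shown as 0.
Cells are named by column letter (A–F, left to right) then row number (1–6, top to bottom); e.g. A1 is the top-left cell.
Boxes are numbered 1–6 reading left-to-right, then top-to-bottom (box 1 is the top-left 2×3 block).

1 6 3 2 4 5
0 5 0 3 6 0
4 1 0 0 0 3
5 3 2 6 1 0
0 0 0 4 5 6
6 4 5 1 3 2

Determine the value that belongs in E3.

2

Row 3 already contains {1, 3, 4}.
Column E already contains {1, 3, 4, 5, 6}.
Its 2×3 block (box 4) already contains {1, 3, 6}.
The only value from 1–6 not eliminated is 2, so E3 = 2.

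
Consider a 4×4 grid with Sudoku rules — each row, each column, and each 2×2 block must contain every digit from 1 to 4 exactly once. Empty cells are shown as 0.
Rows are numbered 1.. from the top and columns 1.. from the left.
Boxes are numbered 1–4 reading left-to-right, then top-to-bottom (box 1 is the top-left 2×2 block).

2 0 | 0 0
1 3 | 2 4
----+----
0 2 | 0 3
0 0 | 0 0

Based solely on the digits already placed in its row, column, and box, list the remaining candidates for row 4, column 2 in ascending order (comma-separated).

Row 4 already contains {}.
Column 2 already contains {2, 3}.
Its 2×2 block (box 3) already contains {2}.
Removing those from 1–4 leaves {1, 4} as the candidates for row 4, column 2.

1,4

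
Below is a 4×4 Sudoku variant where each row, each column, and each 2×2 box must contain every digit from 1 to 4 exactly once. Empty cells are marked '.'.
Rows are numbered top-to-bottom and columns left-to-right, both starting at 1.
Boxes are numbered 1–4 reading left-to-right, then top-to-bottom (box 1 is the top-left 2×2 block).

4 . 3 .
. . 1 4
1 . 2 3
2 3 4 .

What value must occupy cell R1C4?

Row 1 already contains {3, 4}.
Column 4 already contains {3, 4}.
Its 2×2 block (box 2) already contains {1, 3, 4}.
The only value from 1–4 not eliminated is 2, so R1C4 = 2.

2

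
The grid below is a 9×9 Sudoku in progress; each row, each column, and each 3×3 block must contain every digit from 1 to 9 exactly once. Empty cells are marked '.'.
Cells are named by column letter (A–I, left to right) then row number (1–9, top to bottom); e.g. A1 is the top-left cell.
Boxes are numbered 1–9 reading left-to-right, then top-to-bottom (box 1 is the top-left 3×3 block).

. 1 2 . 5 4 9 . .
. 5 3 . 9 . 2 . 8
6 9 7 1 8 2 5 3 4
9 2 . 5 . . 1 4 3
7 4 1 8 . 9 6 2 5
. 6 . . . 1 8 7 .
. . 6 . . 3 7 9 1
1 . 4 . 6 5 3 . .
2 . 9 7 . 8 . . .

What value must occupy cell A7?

5

Cell A7 itself could take any of {5, 8} by direct elimination.
Consider where 5 can go in row 7.
B7 is out (column B already has a 5).
D7 is out (column D already has a 5).
E7 is out (column E already has a 5).
So the only cell in row 7 that can hold 5 is A7.
Therefore A7 = 5.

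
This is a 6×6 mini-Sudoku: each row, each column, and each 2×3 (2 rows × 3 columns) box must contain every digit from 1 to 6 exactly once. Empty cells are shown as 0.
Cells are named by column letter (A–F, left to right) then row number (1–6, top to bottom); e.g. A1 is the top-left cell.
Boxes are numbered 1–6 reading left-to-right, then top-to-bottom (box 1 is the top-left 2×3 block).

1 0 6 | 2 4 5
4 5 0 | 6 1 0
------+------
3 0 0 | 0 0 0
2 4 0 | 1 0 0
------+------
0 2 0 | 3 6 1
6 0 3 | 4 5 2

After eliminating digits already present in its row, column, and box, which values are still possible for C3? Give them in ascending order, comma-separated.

Row 3 already contains {3}.
Column C already contains {3, 6}.
Its 2×3 block (box 3) already contains {2, 3, 4}.
Removing those from 1–6 leaves {1, 5} as the candidates for C3.

1,5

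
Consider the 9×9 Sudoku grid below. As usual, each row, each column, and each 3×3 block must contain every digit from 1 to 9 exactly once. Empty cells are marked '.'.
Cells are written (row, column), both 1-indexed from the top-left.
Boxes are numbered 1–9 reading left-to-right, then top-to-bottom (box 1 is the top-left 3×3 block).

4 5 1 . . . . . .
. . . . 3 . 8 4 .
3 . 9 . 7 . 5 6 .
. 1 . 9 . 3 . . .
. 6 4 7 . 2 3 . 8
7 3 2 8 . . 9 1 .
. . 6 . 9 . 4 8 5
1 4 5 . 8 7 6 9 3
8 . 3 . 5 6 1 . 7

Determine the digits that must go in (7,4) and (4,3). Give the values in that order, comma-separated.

3,8

For (7,4):
  Consider where 3 can go in row 7.
  (7,1) is out (column 1 already has a 3).
  (7,2) is out (column 2 already has a 3).
  (7,6) is out (column 6 already has a 3).
  So the only cell in row 7 that can hold 3 is (7,4).
  So (7,4) = 3.
For (4,3):
  Row 4 already contains {1, 3, 9}.
  Column 3 already contains {1, 2, 3, 4, 5, 6, 9}.
  Its 3×3 block (box 4) already contains {1, 2, 3, 4, 6, 7}.
  The only value from 1–9 not eliminated is 8, so (4,3) = 8.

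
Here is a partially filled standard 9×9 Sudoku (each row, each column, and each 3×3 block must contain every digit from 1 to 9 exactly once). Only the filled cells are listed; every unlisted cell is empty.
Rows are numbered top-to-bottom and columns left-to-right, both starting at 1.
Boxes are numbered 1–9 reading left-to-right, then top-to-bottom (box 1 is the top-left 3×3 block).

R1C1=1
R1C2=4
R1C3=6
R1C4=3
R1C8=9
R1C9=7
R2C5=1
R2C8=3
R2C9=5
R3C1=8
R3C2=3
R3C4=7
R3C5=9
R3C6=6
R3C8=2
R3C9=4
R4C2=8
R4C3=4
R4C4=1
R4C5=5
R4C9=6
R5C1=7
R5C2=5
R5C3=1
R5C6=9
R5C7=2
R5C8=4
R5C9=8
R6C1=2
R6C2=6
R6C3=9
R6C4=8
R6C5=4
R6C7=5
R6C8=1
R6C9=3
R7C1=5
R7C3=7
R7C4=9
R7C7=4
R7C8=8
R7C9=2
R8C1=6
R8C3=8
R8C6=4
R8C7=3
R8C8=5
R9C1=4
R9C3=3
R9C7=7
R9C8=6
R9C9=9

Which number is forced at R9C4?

Cell R9C4 itself could take any of {2, 5} by direct elimination.
Consider where 5 can go in column 4.
R2C4 is out (row 2 already has a 5).
R5C4 is out (row 5 already has a 5).
R8C4 is out (row 8 already has a 5).
So the only cell in column 4 that can hold 5 is R9C4.
Therefore R9C4 = 5.

5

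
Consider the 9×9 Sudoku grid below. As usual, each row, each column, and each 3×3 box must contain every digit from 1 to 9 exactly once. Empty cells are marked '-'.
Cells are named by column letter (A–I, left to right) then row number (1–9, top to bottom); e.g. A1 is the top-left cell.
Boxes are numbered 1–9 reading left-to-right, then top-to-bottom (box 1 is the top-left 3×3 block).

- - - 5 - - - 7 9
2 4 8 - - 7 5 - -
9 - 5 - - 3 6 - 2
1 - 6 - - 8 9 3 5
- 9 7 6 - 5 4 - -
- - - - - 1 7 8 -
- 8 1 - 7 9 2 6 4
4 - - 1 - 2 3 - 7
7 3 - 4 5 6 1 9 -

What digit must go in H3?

Cell H3 itself could take any of {1, 4} by direct elimination.
Consider where 4 can go in box 3.
G1 is out (column G already has a 4).
H2 is out (row 2 already has a 4).
I2 is out (row 2 already has a 4).
So the only cell in box 3 that can hold 4 is H3.
Therefore H3 = 4.

4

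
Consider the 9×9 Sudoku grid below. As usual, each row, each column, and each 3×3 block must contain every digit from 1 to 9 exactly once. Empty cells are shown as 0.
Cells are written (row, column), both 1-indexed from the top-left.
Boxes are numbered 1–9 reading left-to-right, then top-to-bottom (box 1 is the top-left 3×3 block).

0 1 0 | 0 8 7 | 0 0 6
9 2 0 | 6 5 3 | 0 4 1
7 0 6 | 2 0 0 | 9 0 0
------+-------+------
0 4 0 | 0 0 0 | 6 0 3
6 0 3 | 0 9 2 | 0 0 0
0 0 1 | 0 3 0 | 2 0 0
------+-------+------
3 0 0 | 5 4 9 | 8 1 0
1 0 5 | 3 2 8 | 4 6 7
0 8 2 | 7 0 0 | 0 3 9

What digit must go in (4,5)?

7

Cell (4,5) itself could take any of {1, 7} by direct elimination.
Consider where 7 can go in box 5.
(4,4) is out (column 4 already has a 7).
(4,6) is out (column 6 already has a 7).
(5,4) is out (column 4 already has a 7).
(6,4) is out (column 4 already has a 7).
(6,6) is out (column 6 already has a 7).
So the only cell in box 5 that can hold 7 is (4,5).
Therefore (4,5) = 7.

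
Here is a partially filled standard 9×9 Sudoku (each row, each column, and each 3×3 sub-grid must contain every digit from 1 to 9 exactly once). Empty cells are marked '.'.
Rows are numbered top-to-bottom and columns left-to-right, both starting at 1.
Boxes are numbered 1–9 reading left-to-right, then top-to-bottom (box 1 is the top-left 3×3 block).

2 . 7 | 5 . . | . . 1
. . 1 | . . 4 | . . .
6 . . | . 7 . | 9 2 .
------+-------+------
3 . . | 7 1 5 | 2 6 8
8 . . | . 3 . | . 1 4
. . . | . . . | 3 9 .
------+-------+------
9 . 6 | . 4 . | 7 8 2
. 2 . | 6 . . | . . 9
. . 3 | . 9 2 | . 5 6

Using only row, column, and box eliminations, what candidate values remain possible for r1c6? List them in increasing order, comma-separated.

3,6,8,9

Row 1 already contains {1, 2, 5, 7}.
Column 6 already contains {2, 4, 5}.
Its 3×3 block (box 2) already contains {4, 5, 7}.
Removing those from 1–9 leaves {3, 6, 8, 9} as the candidates for r1c6.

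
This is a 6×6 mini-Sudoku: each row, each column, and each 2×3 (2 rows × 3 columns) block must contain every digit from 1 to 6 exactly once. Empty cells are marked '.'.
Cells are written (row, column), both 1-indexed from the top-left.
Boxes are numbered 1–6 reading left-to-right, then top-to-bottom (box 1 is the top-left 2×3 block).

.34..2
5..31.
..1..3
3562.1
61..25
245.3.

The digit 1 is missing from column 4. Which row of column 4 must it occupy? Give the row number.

6

Consider where 1 can go in column 4.
(1,4) is out (box 2 already has a 1).
(3,4) is out (row 3 already has a 1).
(5,4) is out (row 5 already has a 1).
So the only cell in column 4 that can hold 1 is (6,4).
That is row 6.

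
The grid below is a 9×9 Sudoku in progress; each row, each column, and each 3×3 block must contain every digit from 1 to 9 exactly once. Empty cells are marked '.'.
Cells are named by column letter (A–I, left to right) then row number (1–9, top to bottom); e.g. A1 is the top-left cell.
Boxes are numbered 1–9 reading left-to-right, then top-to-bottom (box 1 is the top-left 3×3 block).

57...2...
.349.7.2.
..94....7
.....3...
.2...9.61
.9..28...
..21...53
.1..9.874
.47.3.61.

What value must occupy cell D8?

2

Cell D8 itself could take any of {2, 5, 6} by direct elimination.
Consider where 2 can go in row 8.
A8 is out (box 7 already has a 2).
C8 is out (column C already has a 2).
F8 is out (column F already has a 2).
So the only cell in row 8 that can hold 2 is D8.
Therefore D8 = 2.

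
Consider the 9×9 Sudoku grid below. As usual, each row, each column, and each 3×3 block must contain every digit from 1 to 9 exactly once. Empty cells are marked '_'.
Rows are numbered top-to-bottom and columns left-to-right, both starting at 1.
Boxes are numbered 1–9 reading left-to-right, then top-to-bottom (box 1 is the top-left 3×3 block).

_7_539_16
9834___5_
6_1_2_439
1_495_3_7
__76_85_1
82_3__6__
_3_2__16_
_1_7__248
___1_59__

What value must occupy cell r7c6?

Row 7 already contains {1, 2, 3, 6}.
Column 6 already contains {5, 8, 9}.
Its 3×3 block (box 8) already contains {1, 2, 5, 7}.
The only value from 1–9 not eliminated is 4, so r7c6 = 4.

4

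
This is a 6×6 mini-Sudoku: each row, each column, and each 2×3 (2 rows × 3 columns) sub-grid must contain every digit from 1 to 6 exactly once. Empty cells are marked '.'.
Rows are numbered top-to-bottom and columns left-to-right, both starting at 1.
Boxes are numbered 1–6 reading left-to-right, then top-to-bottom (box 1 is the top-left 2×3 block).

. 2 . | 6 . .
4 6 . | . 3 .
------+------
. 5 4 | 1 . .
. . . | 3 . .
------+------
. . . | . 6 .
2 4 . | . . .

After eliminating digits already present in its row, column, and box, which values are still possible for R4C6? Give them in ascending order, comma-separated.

Row 4 already contains {3}.
Column 6 already contains {}.
Its 2×3 block (box 4) already contains {1, 3}.
Removing those from 1–6 leaves {2, 4, 5, 6} as the candidates for R4C6.

2,4,5,6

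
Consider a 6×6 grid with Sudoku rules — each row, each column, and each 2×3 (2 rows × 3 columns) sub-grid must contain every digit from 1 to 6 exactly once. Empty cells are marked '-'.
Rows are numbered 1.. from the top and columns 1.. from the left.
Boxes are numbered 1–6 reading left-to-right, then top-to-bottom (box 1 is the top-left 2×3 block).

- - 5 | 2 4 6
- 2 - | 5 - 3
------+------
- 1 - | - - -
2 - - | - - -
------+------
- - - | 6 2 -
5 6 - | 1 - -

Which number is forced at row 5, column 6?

Cell row 5, column 6 itself could take any of {4, 5} by direct elimination.
Consider where 5 can go in row 5.
row 5, column 1 is out (column 1 already has a 5).
row 5, column 2 is out (box 5 already has a 5).
row 5, column 3 is out (column 3 already has a 5).
So the only cell in row 5 that can hold 5 is row 5, column 6.
Therefore row 5, column 6 = 5.

5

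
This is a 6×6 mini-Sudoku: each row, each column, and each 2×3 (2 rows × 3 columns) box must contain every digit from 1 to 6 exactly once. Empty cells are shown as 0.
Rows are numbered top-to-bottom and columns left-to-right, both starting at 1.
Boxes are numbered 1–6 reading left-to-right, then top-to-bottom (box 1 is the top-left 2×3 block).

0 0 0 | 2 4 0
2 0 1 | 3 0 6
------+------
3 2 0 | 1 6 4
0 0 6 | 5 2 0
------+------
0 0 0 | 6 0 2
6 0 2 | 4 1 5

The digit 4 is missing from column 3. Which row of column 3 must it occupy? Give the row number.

Consider where 4 can go in column 3.
r1c3 is out (row 1 already has a 4).
r3c3 is out (row 3 already has a 4).
So the only cell in column 3 that can hold 4 is r5c3.
That is row 5.

5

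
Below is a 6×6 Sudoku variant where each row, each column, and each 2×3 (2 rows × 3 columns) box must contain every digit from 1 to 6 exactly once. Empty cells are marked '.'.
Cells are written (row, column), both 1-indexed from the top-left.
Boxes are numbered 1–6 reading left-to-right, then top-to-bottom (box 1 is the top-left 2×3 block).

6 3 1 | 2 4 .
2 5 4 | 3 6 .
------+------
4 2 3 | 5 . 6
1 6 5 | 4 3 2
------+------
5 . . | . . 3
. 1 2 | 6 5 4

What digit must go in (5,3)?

Row 5 already contains {3, 5}.
Column 3 already contains {1, 2, 3, 4, 5}.
Its 2×3 block (box 5) already contains {1, 2, 5}.
The only value from 1–6 not eliminated is 6, so (5,3) = 6.

6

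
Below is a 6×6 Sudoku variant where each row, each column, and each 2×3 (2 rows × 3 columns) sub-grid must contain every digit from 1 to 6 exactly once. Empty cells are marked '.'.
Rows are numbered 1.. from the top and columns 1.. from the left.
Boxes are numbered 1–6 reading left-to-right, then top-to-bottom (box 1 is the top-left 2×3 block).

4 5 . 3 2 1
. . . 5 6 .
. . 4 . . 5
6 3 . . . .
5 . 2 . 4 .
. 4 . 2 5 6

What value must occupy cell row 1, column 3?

Row 1 already contains {1, 2, 3, 4, 5}.
Column 3 already contains {2, 4}.
Its 2×3 block (box 1) already contains {4, 5}.
The only value from 1–6 not eliminated is 6, so row 1, column 3 = 6.

6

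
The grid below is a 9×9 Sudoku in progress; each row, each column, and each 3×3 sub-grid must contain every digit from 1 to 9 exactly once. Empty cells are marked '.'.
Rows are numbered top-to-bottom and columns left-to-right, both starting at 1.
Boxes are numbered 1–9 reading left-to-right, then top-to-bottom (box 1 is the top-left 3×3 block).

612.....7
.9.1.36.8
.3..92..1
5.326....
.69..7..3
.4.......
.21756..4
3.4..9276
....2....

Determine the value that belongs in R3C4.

Cell R3C4 itself could take any of {4, 5, 6, 8} by direct elimination.
Consider where 6 can go in box 2.
R1C4 is out (row 1 already has a 6).
R1C5 is out (row 1 already has a 6).
R1C6 is out (row 1 already has a 6).
R2C5 is out (row 2 already has a 6).
So the only cell in box 2 that can hold 6 is R3C4.
Therefore R3C4 = 6.

6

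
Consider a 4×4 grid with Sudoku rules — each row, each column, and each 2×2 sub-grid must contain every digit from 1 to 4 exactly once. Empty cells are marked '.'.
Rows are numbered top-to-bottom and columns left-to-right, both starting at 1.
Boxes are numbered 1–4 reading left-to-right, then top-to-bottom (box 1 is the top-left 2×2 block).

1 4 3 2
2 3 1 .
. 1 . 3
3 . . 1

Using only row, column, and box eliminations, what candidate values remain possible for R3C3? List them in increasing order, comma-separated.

2,4

Row 3 already contains {1, 3}.
Column 3 already contains {1, 3}.
Its 2×2 block (box 4) already contains {1, 3}.
Removing those from 1–4 leaves {2, 4} as the candidates for R3C3.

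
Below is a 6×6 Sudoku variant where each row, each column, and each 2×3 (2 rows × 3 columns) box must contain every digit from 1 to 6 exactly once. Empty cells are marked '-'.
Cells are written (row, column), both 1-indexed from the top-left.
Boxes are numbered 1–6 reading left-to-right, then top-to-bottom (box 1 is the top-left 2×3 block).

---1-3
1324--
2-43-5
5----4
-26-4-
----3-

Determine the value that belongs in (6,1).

4

Row 6 already contains {3}.
Column 1 already contains {1, 2, 5}.
Its 2×3 block (box 5) already contains {2, 6}.
The only value from 1–6 not eliminated is 4, so (6,1) = 4.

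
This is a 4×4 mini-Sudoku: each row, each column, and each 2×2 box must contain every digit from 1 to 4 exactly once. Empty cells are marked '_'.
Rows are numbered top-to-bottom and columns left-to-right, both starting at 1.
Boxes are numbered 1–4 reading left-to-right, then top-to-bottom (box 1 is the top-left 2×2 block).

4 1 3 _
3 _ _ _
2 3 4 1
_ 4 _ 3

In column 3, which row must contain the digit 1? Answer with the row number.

Consider where 1 can go in column 3.
r4c3 is out (box 4 already has a 1).
So the only cell in column 3 that can hold 1 is r2c3.
That is row 2.

2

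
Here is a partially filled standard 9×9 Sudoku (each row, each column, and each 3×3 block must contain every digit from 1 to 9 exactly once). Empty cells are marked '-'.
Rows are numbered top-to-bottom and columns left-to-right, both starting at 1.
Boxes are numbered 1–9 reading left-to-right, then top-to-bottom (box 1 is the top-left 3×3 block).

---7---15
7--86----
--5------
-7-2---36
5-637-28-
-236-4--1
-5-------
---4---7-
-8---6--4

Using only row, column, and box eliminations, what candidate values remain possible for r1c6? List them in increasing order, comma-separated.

2,3,9

Row 1 already contains {1, 5, 7}.
Column 6 already contains {4, 6}.
Its 3×3 block (box 2) already contains {6, 7, 8}.
Removing those from 1–9 leaves {2, 3, 9} as the candidates for r1c6.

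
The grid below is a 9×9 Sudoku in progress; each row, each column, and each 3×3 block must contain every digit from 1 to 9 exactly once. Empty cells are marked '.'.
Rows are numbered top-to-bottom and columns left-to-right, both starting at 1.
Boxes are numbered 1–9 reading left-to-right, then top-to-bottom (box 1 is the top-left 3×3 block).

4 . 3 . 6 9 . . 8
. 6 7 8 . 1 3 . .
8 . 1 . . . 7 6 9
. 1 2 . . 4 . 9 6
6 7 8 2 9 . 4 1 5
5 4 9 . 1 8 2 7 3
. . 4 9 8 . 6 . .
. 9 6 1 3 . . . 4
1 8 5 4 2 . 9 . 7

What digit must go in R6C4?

Row 6 already contains {1, 2, 3, 4, 5, 7, 8, 9}.
Column 4 already contains {1, 2, 4, 8, 9}.
Its 3×3 block (box 5) already contains {1, 2, 4, 8, 9}.
The only value from 1–9 not eliminated is 6, so R6C4 = 6.

6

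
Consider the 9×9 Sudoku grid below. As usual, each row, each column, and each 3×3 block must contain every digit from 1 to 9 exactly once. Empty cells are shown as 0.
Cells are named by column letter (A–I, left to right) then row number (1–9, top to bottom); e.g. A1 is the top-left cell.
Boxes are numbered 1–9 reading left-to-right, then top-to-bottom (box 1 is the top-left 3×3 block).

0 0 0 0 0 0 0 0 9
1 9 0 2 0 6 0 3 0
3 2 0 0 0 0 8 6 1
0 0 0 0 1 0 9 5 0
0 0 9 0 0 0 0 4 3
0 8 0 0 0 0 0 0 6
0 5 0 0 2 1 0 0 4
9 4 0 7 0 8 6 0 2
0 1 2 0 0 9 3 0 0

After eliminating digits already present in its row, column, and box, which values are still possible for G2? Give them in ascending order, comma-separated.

Row 2 already contains {1, 2, 3, 6, 9}.
Column G already contains {3, 6, 8, 9}.
Its 3×3 block (box 3) already contains {1, 3, 6, 8, 9}.
Removing those from 1–9 leaves {4, 5, 7} as the candidates for G2.

4,5,7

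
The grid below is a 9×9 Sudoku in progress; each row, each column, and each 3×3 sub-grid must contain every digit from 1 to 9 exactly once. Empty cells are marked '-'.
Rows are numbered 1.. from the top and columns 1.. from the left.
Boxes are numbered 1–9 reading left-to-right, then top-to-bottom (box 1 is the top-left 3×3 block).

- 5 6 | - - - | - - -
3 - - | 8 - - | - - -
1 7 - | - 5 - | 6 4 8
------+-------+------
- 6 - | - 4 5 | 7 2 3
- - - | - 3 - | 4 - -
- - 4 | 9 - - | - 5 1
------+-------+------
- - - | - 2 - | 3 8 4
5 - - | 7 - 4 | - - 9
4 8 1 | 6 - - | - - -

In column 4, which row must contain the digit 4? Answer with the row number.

Consider where 4 can go in column 4.
row 3, column 4 is out (row 3 already has a 4).
row 4, column 4 is out (row 4 already has a 4).
row 5, column 4 is out (row 5 already has a 4).
row 7, column 4 is out (row 7 already has a 4).
So the only cell in column 4 that can hold 4 is row 1, column 4.
That is row 1.

1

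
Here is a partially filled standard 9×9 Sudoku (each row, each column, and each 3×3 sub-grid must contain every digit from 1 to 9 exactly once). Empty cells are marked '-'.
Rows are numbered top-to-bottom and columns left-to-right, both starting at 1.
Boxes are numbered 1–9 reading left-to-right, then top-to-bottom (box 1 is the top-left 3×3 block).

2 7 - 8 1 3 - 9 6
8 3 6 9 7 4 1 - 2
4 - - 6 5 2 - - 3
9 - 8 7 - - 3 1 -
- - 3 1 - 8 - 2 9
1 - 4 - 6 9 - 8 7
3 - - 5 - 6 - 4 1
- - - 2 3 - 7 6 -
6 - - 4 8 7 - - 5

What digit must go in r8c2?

4

Cell r8c2 itself could take any of {1, 4, 5, 8, 9} by direct elimination.
Consider where 4 can go in row 8.
r8c1 is out (column 1 already has a 4).
r8c3 is out (column 3 already has a 4).
r8c6 is out (column 6 already has a 4).
r8c9 is out (box 9 already has a 4).
So the only cell in row 8 that can hold 4 is r8c2.
Therefore r8c2 = 4.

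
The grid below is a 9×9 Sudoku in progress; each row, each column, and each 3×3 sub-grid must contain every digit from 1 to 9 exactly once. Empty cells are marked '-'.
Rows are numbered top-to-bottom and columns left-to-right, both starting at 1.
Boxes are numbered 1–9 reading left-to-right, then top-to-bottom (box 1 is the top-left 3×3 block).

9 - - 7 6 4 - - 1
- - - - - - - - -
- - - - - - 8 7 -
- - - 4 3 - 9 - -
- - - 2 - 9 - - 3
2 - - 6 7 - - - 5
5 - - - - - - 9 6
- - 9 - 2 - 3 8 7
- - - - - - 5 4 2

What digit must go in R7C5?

4

Cell R7C5 itself could take any of {1, 4, 8} by direct elimination.
Consider where 4 can go in column 5.
R2C5 is out (box 2 already has a 4).
R3C5 is out (box 2 already has a 4).
R5C5 is out (box 5 already has a 4).
R9C5 is out (row 9 already has a 4).
So the only cell in column 5 that can hold 4 is R7C5.
Therefore R7C5 = 4.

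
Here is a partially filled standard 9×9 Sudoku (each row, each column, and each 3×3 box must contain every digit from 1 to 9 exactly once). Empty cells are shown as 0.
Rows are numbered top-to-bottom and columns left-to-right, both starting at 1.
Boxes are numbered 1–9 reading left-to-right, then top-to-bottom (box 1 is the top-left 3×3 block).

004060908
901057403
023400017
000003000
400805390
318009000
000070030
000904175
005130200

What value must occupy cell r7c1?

Cell r7c1 itself could take any of {1, 2, 6, 8} by direct elimination.
Consider where 1 can go in box 7.
r7c2 is out (column 2 already has a 1). r7c3 is out (column 3 already has a 1). r8c1 is out (row 8 already has a 1). r8c2 is out (row 8 already has a 1). The remaining empty cells in box 7 are similarly blocked.
So the only cell in box 7 that can hold 1 is r7c1.
Therefore r7c1 = 1.

1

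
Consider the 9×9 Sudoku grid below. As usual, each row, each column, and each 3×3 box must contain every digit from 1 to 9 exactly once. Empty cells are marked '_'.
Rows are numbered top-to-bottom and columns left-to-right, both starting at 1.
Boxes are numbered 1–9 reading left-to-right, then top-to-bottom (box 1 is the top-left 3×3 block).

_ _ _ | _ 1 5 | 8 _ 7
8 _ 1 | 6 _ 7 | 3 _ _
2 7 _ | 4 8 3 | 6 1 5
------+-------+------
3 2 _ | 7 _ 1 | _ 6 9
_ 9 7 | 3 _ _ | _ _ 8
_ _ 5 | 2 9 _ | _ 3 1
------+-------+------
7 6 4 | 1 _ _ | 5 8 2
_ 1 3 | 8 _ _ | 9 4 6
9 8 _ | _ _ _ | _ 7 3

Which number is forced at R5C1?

1

Cell R5C1 itself could take any of {1, 4, 6} by direct elimination.
Consider where 1 can go in row 5.
R5C5 is out (column 5 already has a 1).
R5C6 is out (column 6 already has a 1).
R5C7 is out (box 6 already has a 1).
R5C8 is out (column 8 already has a 1).
So the only cell in row 5 that can hold 1 is R5C1.
Therefore R5C1 = 1.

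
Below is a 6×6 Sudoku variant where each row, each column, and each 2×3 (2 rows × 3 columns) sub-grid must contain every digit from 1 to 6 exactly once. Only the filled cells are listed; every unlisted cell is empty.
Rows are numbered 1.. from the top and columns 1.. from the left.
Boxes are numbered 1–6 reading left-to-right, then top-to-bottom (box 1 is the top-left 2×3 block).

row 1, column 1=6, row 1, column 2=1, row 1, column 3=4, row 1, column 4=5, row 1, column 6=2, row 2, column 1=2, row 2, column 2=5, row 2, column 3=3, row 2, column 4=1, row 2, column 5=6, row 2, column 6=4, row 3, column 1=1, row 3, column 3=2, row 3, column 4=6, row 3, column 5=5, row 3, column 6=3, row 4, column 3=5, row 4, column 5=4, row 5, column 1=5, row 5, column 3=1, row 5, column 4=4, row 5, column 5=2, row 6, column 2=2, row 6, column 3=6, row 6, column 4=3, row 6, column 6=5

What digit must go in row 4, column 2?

Cell row 4, column 2 itself could take any of {3, 6} by direct elimination.
Consider where 6 can go in box 3.
row 3, column 2 is out (row 3 already has a 6).
row 4, column 1 is out (column 1 already has a 6).
So the only cell in box 3 that can hold 6 is row 4, column 2.
Therefore row 4, column 2 = 6.

6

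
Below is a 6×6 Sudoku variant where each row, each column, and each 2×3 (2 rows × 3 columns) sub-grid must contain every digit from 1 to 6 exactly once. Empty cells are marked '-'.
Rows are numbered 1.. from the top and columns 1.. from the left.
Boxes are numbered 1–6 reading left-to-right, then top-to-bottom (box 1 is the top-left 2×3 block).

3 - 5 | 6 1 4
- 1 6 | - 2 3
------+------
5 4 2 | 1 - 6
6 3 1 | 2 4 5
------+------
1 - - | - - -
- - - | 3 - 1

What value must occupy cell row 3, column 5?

3

Row 3 already contains {1, 2, 4, 5, 6}.
Column 5 already contains {1, 2, 4}.
Its 2×3 block (box 4) already contains {1, 2, 4, 5, 6}.
The only value from 1–6 not eliminated is 3, so row 3, column 5 = 3.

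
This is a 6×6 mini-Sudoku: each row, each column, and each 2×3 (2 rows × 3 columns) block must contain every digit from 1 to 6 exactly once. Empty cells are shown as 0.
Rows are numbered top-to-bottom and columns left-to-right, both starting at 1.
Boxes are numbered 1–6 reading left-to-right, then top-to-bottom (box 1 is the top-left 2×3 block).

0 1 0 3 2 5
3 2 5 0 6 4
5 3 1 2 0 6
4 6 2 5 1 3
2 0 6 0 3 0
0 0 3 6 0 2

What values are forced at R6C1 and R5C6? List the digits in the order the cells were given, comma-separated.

1,1

For R6C1:
  Row 6 already contains {2, 3, 6}.
  Column 1 already contains {2, 3, 4, 5}.
  Its 2×3 block (box 5) already contains {2, 3, 6}.
  The only value from 1–6 not eliminated is 1, so R6C1 = 1.
For R5C6:
  Row 5 already contains {2, 3, 6}.
  Column 6 already contains {2, 3, 4, 5, 6}.
  Its 2×3 block (box 6) already contains {2, 3, 6}.
  The only value from 1–6 not eliminated is 1, so R5C6 = 1.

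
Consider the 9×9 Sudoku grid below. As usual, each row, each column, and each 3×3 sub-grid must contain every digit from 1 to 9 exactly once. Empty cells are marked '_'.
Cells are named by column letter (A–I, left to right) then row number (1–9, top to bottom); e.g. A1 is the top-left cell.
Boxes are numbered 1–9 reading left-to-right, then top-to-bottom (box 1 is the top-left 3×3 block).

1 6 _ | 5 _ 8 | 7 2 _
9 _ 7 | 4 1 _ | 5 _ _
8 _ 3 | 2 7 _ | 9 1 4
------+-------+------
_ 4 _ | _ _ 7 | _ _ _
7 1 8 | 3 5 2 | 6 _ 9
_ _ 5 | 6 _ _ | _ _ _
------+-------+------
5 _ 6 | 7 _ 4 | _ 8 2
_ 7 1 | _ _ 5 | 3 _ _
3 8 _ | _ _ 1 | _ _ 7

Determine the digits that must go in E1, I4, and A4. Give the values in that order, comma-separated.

9,5,6

For E1:
  Consider where 9 can go in row 1.
  C1 is out (box 1 already has a 9).
  I1 is out (column I already has a 9).
  So the only cell in row 1 that can hold 9 is E1.
  So E1 = 9.
For I4:
  Consider where 5 can go in column I.
  I1 is out (row 1 already has a 5).
  I2 is out (row 2 already has a 5).
  I6 is out (row 6 already has a 5).
  I8 is out (row 8 already has a 5).
  So the only cell in column I that can hold 5 is I4.
  So I4 = 5.
For A4:
  Consider where 6 can go in column A.
  A6 is out (row 6 already has a 6).
  A8 is out (box 7 already has a 6).
  So the only cell in column A that can hold 6 is A4.
  So A4 = 6.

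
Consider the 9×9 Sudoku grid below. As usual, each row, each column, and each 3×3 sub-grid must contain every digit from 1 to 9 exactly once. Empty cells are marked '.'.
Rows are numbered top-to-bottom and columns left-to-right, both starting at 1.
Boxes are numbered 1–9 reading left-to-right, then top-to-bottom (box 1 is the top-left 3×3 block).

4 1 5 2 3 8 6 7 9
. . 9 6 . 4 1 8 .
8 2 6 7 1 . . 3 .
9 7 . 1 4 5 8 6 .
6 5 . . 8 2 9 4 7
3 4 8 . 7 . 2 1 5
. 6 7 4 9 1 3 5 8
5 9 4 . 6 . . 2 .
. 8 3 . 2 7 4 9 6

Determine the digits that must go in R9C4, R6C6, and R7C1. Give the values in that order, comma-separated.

For R9C4:
  Row 9 already contains {2, 3, 4, 6, 7, 8, 9}.
  Column 4 already contains {1, 2, 4, 6, 7}.
  Its 3×3 block (box 8) already contains {1, 2, 4, 6, 7, 9}.
  The only value from 1–9 not eliminated is 5, so R9C4 = 5.
For R6C6:
  Consider where 6 can go in row 6.
  R6C4 is out (column 4 already has a 6).
  So the only cell in row 6 that can hold 6 is R6C6.
  So R6C6 = 6.
For R7C1:
  Row 7 already contains {1, 3, 4, 5, 6, 7, 8, 9}.
  Column 1 already contains {3, 4, 5, 6, 8, 9}.
  Its 3×3 block (box 7) already contains {3, 4, 5, 6, 7, 8, 9}.
  The only value from 1–9 not eliminated is 2, so R7C1 = 2.

5,6,2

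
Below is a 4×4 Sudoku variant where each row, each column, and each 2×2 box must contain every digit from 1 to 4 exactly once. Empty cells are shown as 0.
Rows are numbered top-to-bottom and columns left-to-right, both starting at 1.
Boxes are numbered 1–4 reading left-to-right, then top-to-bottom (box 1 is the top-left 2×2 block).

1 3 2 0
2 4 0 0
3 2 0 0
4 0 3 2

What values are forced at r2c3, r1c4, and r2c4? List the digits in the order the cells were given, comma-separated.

1,4,3

For r2c3:
  Row 2 already contains {2, 4}.
  Column 3 already contains {2, 3}.
  Its 2×2 block (box 2) already contains {2}.
  The only value from 1–4 not eliminated is 1, so r2c3 = 1.
For r1c4:
  Row 1 already contains {1, 2, 3}.
  Column 4 already contains {2}.
  Its 2×2 block (box 2) already contains {2}.
  The only value from 1–4 not eliminated is 4, so r1c4 = 4.
For r2c4:
  Consider where 3 can go in box 2.
  r1c4 is out (row 1 already has a 3).
  r2c3 is out (column 3 already has a 3).
  So the only cell in box 2 that can hold 3 is r2c4.
  So r2c4 = 3.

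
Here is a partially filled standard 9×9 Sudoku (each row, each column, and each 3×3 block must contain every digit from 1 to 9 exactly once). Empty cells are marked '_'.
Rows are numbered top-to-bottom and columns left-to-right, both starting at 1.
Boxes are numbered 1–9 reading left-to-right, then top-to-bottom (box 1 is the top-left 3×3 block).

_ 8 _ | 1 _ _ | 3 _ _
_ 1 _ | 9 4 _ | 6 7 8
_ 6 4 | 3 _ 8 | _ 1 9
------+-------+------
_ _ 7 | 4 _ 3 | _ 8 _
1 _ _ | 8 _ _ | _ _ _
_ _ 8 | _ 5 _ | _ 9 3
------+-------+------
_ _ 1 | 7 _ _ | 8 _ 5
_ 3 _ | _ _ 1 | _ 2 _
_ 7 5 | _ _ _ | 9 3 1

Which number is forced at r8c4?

5

Cell r8c4 itself could take any of {5, 6} by direct elimination.
Consider where 5 can go in box 8.
r7c5 is out (row 7 already has a 5). r7c6 is out (row 7 already has a 5). r8c5 is out (column 5 already has a 5). r9c4 is out (row 9 already has a 5). The remaining empty cells in box 8 are similarly blocked.
So the only cell in box 8 that can hold 5 is r8c4.
Therefore r8c4 = 5.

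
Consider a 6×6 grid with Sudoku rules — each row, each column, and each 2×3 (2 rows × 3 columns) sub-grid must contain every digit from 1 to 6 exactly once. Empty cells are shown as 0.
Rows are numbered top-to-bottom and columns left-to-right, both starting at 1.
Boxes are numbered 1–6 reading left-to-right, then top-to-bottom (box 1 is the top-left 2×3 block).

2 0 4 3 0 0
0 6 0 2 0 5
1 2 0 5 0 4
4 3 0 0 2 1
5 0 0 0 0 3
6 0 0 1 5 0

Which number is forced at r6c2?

4

Row 6 already contains {1, 5, 6}.
Column 2 already contains {2, 3, 6}.
Its 2×3 block (box 5) already contains {5, 6}.
The only value from 1–6 not eliminated is 4, so r6c2 = 4.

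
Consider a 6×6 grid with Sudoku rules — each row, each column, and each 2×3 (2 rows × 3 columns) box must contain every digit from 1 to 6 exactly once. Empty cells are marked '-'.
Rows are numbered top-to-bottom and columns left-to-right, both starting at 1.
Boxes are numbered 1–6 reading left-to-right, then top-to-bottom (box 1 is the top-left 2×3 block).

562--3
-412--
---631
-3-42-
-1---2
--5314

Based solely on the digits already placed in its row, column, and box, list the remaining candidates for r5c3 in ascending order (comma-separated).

3,4,6

Row 5 already contains {1, 2}.
Column 3 already contains {1, 2, 5}.
Its 2×3 block (box 5) already contains {1, 5}.
Removing those from 1–6 leaves {3, 4, 6} as the candidates for r5c3.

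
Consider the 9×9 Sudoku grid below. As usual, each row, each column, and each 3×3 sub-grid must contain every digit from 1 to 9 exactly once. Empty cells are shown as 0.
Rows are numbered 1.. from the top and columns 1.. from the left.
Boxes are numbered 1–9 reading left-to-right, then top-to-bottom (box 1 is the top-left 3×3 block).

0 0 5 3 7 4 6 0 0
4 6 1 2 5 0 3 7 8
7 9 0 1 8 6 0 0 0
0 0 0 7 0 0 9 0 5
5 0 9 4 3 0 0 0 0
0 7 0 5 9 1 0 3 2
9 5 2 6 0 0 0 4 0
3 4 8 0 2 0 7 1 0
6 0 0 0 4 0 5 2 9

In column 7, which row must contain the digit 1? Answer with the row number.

Consider where 1 can go in column 7.
row 3, column 7 is out (row 3 already has a 1).
row 6, column 7 is out (row 6 already has a 1).
row 7, column 7 is out (box 9 already has a 1).
So the only cell in column 7 that can hold 1 is row 5, column 7.
That is row 5.

5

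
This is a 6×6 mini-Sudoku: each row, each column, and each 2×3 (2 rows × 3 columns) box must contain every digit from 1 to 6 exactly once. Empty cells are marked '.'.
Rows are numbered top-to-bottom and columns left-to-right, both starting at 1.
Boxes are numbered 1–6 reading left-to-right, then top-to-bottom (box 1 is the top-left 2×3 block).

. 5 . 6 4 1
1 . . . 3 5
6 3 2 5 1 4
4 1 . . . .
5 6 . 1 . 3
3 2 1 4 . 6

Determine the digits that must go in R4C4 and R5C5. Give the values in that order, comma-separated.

3,2

For R4C4:
  Consider where 3 can go in column 4.
  R2C4 is out (row 2 already has a 3).
  So the only cell in column 4 that can hold 3 is R4C4.
  So R4C4 = 3.
For R5C5:
  Row 5 already contains {1, 3, 5, 6}.
  Column 5 already contains {1, 3, 4}.
  Its 2×3 block (box 6) already contains {1, 3, 4, 6}.
  The only value from 1–6 not eliminated is 2, so R5C5 = 2.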